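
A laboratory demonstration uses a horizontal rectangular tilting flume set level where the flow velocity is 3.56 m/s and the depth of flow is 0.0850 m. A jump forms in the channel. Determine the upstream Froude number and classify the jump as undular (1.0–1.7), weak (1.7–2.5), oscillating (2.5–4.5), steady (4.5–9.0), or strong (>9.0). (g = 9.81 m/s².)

Fr₁ = V₁/√(g·y₁) = 3.56/√(9.81×0.0850) = 3.90.
Fr₁ = 3.90 lies in the oscillating range.

Fr₁ = 3.90; oscillating jump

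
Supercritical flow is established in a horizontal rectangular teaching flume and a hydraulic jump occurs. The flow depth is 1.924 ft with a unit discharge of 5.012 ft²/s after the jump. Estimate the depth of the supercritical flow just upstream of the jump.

V₂ = q/y₂ = 5.012/1.924 = 2.605 ft/s; Fr₂ = V₂/√(g·y₂) = 0.3310.
From the momentum equation (using Fr₂), y₁/y₂ = ½[√(1 + 8Fr₂²) − 1] = ½[√1.8763 − 1] = 0.1849.
y₁ = 0.1849 × 1.924 = 0.3557 ft.

y₁ = 0.3557 ft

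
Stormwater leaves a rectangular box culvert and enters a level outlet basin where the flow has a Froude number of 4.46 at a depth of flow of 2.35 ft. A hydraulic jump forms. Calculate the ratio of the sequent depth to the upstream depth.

y₂/y₁ = 5.83

Fr₁ = 4.46 (given).
By Bélanger, y₂/y₁ = ½[√(1 + 8Fr₁²) − 1] = ½[√160.1 − 1] = 5.83.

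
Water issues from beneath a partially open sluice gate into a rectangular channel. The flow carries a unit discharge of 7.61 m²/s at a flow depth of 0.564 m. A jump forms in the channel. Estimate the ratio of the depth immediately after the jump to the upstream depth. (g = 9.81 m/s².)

V₁ = q/y₁ = 7.61/0.564 = 13.5 m/s. Fr₁ = V₁/√(g·y₁) = 13.5/√(9.81×0.564) = 5.74.
By Bélanger, y₂/y₁ = ½[√(1 + 8Fr₁²) − 1] = ½[√264.2 − 1] = 7.63.

y₂/y₁ = 7.63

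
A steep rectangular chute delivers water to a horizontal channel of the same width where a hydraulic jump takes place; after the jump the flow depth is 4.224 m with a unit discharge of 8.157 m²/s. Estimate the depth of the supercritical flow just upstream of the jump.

y₁ = 0.6578 m

V₂ = q/y₂ = 8.157/4.224 = 1.931 m/s; Fr₂ = V₂/√(g·y₂) = 0.3000.
From the momentum equation (using Fr₂), y₁/y₂ = ½[√(1 + 8Fr₂²) − 1] = ½[√1.7200 − 1] = 0.1557.
y₁ = 0.1557 × 4.224 = 0.6578 m.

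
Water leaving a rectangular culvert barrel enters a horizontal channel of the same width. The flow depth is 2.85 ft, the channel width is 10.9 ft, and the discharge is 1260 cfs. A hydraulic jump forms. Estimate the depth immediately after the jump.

q = Q/b = 1260/10.9 = 116 ft²/s; V₁ = q/y₁ = 40.6 ft/s. Fr₁ = V₁/√(g·y₁) = 4.23.
Sequent-depth ratio: y₂/y₁ = ½[√(1 + 8Fr₁²) − 1] = ½[√144.4 − 1] = 5.51.
y₂ = 5.51 × 2.85 = 15.7 ft.

y₂ = 15.7 ft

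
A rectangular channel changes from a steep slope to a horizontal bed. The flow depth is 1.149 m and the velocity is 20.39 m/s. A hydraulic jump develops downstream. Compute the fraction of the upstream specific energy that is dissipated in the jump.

Fr₁ = V₁/√(g·y₁) = 20.39/√(9.81×1.149) = 6.073.
Bélanger equation: y₂/y₁ = ½[√(1 + 8Fr₁²) − 1] = ½[√296.08 − 1] = 8.103.
y₂ = 8.103 × 1.149 = 9.311 m.
E₁ = y₁ + V₁²/2g = 22.34 m. ΔE = (y₂ − y₁)³/(4y₁y₂) = 12.71 m. ΔE/E₁ = 12.71/22.34 = 0.569.

ΔE/E₁ = 0.569 (56.9%)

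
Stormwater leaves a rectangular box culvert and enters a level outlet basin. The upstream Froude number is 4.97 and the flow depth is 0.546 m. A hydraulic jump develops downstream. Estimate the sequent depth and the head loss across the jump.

y₂ = 3.57 m; ΔE = 3.56 m

Fr₁ = 4.97 (given).
From the momentum equation for a rectangular channel, y₂/y₁ = ½[√(1 + 8Fr₁²) − 1] = ½[√198.6 − 1] = 6.55.
y₂ = 6.55 × 0.546 = 3.57 m.
Head loss: ΔE = (y₂ − y₁)³/(4y₁y₂) = (3.57 − 0.546)³/(4×0.546×3.57) = 27.8/7.81 = 3.56 m.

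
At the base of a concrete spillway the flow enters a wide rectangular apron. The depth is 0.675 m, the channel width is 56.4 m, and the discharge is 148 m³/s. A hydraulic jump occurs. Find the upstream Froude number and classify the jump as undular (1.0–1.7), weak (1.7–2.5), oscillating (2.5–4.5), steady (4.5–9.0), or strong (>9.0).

q = Q/b = 148/56.4 = 2.62 m²/s; V₁ = q/y₁ = 3.89 m/s. Fr₁ = V₁/√(g·y₁) = 1.51.
Fr₁ = 1.51 lies in the undular range.

Fr₁ = 1.51; undular jump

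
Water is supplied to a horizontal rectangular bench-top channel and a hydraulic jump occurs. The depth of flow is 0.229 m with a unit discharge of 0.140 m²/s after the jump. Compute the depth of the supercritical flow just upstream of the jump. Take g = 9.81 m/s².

y₁ = 0.0603 m

V₂ = q/y₂ = 0.140/0.229 = 0.611 m/s; Fr₂ = V₂/√(g·y₂) = 0.408.
Applying the sequent-depth relation in reverse, y₁/y₂ = ½[√(1 + 8Fr₂²) − 1] = ½[√2.331 − 1] = 0.263.
y₁ = 0.263 × 0.229 = 0.0603 m.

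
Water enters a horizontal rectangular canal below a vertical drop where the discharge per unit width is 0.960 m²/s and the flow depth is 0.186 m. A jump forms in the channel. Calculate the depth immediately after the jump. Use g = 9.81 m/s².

V₁ = q/y₁ = 0.960/0.186 = 5.16 m/s. Fr₁ = V₁/√(g·y₁) = 5.16/√(9.81×0.186) = 3.82.
From the momentum equation for a rectangular channel, y₂/y₁ = ½[√(1 + 8Fr₁²) − 1] = ½[√117.8 − 1] = 4.93.
y₂ = 4.93 × 0.186 = 0.916 m.

y₂ = 0.916 m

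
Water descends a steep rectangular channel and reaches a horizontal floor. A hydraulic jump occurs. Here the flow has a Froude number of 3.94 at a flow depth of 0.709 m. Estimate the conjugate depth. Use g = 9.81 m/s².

y₂ = 3.61 m

Fr₁ = 3.94 (given).
Bélanger equation: y₂/y₁ = ½[√(1 + 8Fr₁²) − 1] = ½[√125.2 − 1] = 5.09.
y₂ = 5.09 × 0.709 = 3.61 m.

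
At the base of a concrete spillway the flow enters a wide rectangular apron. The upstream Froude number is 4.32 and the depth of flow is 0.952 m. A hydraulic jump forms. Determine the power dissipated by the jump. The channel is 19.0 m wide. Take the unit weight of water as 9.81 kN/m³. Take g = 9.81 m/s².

Fr₁ = 4.32 (given).
From the momentum equation for a rectangular channel, y₂/y₁ = ½[√(1 + 8Fr₁²) − 1] = ½[√150.3 − 1] = 5.63.
y₂ = 5.63 × 0.952 = 5.36 m.
V₁ = Fr₁·√(g·y₁) = 4.32×√(9.81×0.952) = 13.2 m/s; q = V₁·y₁ = 12.6 m²/s. V₂ = q/y₂ = 12.6/5.36 = 2.34 m/s. E₁ = y₁ + V₁²/2g = 9.84 m; E₂ = y₂ + V₂²/2g = 5.64 m. ΔE = E₁ − E₂ = 4.20 m.
Q = q·b = 12.6 × 19.0 = 239 m³/s. P = γ·Q·ΔE = 9.81 × 239 × 4.20 = 9828 kW.

P = 9828 kW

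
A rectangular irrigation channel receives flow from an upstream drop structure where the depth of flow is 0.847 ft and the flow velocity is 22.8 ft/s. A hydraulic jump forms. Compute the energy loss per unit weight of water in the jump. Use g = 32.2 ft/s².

ΔE = 3.85 ft

Fr₁ = V₁/√(g·y₁) = 22.8/√(32.2×0.847) = 4.37.
By Bélanger, y₂/y₁ = ½[√(1 + 8Fr₁²) − 1] = ½[√153.5 − 1] = 5.69.
y₂ = 5.69 × 0.847 = 4.82 ft.
q = V₁·y₁ = 22.8 × 0.847 = 19.3 ft²/s. V₂ = q/y₂ = 19.3/4.82 = 4.00 ft/s. E₁ = y₁ + V₁²/2g = 8.92 ft; E₂ = y₂ + V₂²/2g = 5.07 ft. ΔE = E₁ − E₂ = 3.85 ft.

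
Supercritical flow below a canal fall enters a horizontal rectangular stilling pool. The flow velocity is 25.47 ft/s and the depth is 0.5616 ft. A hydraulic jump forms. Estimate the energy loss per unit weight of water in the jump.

ΔE = 5.992 ft

Fr₁ = V₁/√(g·y₁) = 25.47/√(32.2×0.5616) = 5.989.
By Bélanger, y₂/y₁ = ½[√(1 + 8Fr₁²) − 1] = ½[√287.99 − 1] = 7.985.
y₂ = 7.985 × 0.5616 = 4.484 ft.
q = V₁·y₁ = 25.47 × 0.5616 = 14.30 ft²/s. V₂ = q/y₂ = 14.30/4.484 = 3.190 ft/s. E₁ = y₁ + V₁²/2g = 10.63 ft; E₂ = y₂ + V₂²/2g = 4.642 ft. ΔE = E₁ − E₂ = 5.992 ft.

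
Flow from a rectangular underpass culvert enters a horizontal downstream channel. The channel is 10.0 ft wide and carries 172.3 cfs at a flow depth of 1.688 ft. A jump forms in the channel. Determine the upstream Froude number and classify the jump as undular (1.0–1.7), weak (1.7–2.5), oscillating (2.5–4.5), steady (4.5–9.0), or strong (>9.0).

Fr₁ = 1.385; undular jump

q = Q/b = 172.3/10.0 = 17.23 ft²/s; V₁ = q/y₁ = 10.21 ft/s. Fr₁ = V₁/√(g·y₁) = 1.385.
Fr₁ = 1.385 lies in the undular range.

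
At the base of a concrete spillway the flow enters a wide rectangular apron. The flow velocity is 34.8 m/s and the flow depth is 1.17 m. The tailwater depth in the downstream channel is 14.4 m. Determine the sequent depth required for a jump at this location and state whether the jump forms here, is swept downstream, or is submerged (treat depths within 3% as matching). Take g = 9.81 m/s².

Fr₁ = V₁/√(g·y₁) = 34.8/√(9.81×1.17) = 10.3.
Bélanger equation: y₂/y₁ = ½[√(1 + 8Fr₁²) − 1] = ½[√845.1 − 1] = 14.0.
y₂ = 14.0 × 1.17 = 16.4 m.
Tailwater y_tw = 14.4 m: y_tw < y₂, so the jump is swept downstream.

y₂ = 16.4 m; the jump is swept downstream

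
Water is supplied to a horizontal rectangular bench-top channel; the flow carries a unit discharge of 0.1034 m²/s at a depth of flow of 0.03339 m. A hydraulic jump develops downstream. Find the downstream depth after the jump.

V₁ = q/y₁ = 0.1034/0.03339 = 3.097 m/s. Fr₁ = V₁/√(g·y₁) = 3.097/√(9.81×0.03339) = 5.411.
Sequent-depth ratio: y₂/y₁ = ½[√(1 + 8Fr₁²) − 1] = ½[√235.21 − 1] = 7.168.
y₂ = 7.168 × 0.03339 = 0.2394 m.

y₂ = 0.2394 m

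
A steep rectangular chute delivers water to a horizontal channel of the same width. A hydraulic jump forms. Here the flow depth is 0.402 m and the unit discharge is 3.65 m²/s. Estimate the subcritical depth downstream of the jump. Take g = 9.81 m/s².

V₁ = q/y₁ = 3.65/0.402 = 9.08 m/s. Fr₁ = V₁/√(g·y₁) = 9.08/√(9.81×0.402) = 4.57.
Conjugate-depth relation: y₂/y₁ = ½[√(1 + 8Fr₁²) − 1] = ½[√168.2 − 1] = 5.99.
y₂ = 5.99 × 0.402 = 2.41 m.

y₂ = 2.41 m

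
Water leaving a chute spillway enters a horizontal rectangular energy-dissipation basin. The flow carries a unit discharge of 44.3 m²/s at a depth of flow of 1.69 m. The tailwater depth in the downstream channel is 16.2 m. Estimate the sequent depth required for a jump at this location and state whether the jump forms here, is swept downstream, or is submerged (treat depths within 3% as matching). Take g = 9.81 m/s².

y₂ = 14.6 m; the jump is submerged

V₁ = q/y₁ = 44.3/1.69 = 26.2 m/s. Fr₁ = V₁/√(g·y₁) = 26.2/√(9.81×1.69) = 6.44.
By Bélanger, y₂/y₁ = ½[√(1 + 8Fr₁²) − 1] = ½[√332.6 − 1] = 8.62.
y₂ = 8.62 × 1.69 = 14.6 m.
Tailwater y_tw = 16.2 m: y_tw > y₂, so the jump is submerged.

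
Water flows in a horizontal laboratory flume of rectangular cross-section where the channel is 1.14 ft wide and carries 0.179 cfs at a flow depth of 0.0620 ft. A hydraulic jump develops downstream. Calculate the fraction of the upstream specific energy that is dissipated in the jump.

q = Q/b = 0.179/1.14 = 0.157 ft²/s; V₁ = q/y₁ = 2.53 ft/s. Fr₁ = V₁/√(g·y₁) = 1.79.
By Bélanger, y₂/y₁ = ½[√(1 + 8Fr₁²) − 1] = ½[√26.70 − 1] = 2.08.
y₂ = 2.08 × 0.0620 = 0.129 ft.
E₁ = y₁ + V₁²/2g = 0.162 ft. ΔE = (y₂ − y₁)³/(4y₁y₂) = 0.00947 ft. ΔE/E₁ = 0.00947/0.162 = 0.0586.

ΔE/E₁ = 0.0586 (5.86%)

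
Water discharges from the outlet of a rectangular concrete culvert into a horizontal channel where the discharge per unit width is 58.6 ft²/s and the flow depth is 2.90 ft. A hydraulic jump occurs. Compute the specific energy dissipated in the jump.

V₁ = q/y₁ = 58.6/2.90 = 20.2 ft/s. Fr₁ = V₁/√(g·y₁) = 20.2/√(32.2×2.90) = 2.09.
By Bélanger, y₂/y₁ = ½[√(1 + 8Fr₁²) − 1] = ½[√35.98 − 1] = 2.50.
y₂ = 2.50 × 2.90 = 7.25 ft.
V₂ = q/y₂ = 58.6/7.25 = 8.09 ft/s. E₁ = y₁ + V₁²/2g = 9.24 ft; E₂ = y₂ + V₂²/2g = 8.26 ft. ΔE = E₁ − E₂ = 0.978 ft.

ΔE = 0.978 ft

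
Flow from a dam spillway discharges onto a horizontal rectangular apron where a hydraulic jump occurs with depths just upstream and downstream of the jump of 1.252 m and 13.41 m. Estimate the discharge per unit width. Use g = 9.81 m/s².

q = 34.75 m²/s

For a rectangular channel the momentum equation gives q² = ½·g·y₁·y₂·(y₁ + y₂) = ½×9.81×1.252×13.41×14.66 = 1207.
q = √1207 = 34.75 m²/s.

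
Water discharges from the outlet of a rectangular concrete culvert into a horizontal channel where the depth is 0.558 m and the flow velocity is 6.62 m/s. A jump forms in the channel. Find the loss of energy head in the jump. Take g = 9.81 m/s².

ΔE = 0.641 m

Fr₁ = V₁/√(g·y₁) = 6.62/√(9.81×0.558) = 2.83.
By Bélanger, y₂/y₁ = ½[√(1 + 8Fr₁²) − 1] = ½[√65.05 − 1] = 3.53.
y₂ = 3.53 × 0.558 = 1.97 m.
q = V₁·y₁ = 6.62 × 0.558 = 3.69 m²/s. V₂ = q/y₂ = 3.69/1.97 = 1.87 m/s. E₁ = y₁ + V₁²/2g = 2.79 m; E₂ = y₂ + V₂²/2g = 2.15 m. ΔE = E₁ − E₂ = 0.641 m.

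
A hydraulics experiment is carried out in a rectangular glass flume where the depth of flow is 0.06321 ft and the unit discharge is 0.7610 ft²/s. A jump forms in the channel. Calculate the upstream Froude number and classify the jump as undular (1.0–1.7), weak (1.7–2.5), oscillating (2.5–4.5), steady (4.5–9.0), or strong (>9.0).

V₁ = q/y₁ = 0.7610/0.06321 = 12.04 ft/s. Fr₁ = V₁/√(g·y₁) = 12.04/√(32.2×0.06321) = 8.439.
Fr₁ = 8.439 lies in the steady range.

Fr₁ = 8.439; steady jump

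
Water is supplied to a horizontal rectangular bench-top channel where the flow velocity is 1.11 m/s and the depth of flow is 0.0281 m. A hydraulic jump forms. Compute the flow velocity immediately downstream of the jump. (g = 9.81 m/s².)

V₂ = 0.438 m/s

Fr₁ = V₁/√(g·y₁) = 1.11/√(9.81×0.0281) = 2.11.
From the momentum equation for a rectangular channel, y₂/y₁ = ½[√(1 + 8Fr₁²) − 1] = ½[√36.76 − 1] = 2.53.
y₂ = 2.53 × 0.0281 = 0.0711 m.
q = V₁·y₁ = 1.11 × 0.0281 = 0.0312 m²/s.
V₂ = q/y₂ = 0.0312/0.0711 = 0.438 m/s.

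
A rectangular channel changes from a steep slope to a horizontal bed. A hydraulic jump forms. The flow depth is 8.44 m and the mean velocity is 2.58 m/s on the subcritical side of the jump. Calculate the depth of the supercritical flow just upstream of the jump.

Fr₂ = V₂/√(g·y₂) = 2.58/√(9.81×8.44) = 0.284.
The Bélanger relation is symmetric: y₁/y₂ = ½[√(1 + 8Fr₂²) − 1] = ½[√1.643 − 1] = 0.141.
y₁ = 0.141 × 8.44 = 1.19 m.

y₁ = 1.19 m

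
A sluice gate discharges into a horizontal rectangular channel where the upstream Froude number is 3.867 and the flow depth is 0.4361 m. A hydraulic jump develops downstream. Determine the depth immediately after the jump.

Fr₁ = 3.867 (given).
From the momentum equation for a rectangular channel, y₂/y₁ = ½[√(1 + 8Fr₁²) − 1] = ½[√120.63 − 1] = 4.992.
y₂ = 4.992 × 0.4361 = 2.177 m.

y₂ = 2.177 m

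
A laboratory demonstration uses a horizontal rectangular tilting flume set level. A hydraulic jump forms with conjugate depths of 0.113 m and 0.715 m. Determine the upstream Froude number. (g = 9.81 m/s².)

For a rectangular channel the momentum equation gives q² = ½·g·y₁·y₂·(y₁ + y₂) = ½×9.81×0.113×0.715×0.828 = 0.328.
q = √0.328 = 0.573 m²/s.
V₁ = q/y₁ = 5.07 m/s; Fr₁ = V₁/√(g·y₁) = 4.81.

Fr₁ = 4.81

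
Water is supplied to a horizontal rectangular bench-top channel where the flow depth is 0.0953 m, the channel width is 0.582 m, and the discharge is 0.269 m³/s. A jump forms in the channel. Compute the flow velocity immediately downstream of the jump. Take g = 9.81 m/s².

V₂ = 0.734 m/s

q = Q/b = 0.269/0.582 = 0.462 m²/s; V₁ = q/y₁ = 4.85 m/s. Fr₁ = V₁/√(g·y₁) = 5.02.
From the momentum equation for a rectangular channel, y₂/y₁ = ½[√(1 + 8Fr₁²) − 1] = ½[√202.3 − 1] = 6.61.
y₂ = 6.61 × 0.0953 = 0.630 m.
V₂ = q/y₂ = 0.462/0.630 = 0.734 m/s.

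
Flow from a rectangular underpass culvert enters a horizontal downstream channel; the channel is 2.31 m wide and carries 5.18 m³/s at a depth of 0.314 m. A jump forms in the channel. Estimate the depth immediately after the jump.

q = Q/b = 5.18/2.31 = 2.24 m²/s; V₁ = q/y₁ = 7.14 m/s. Fr₁ = V₁/√(g·y₁) = 4.07.
Conjugate-depth relation: y₂/y₁ = ½[√(1 + 8Fr₁²) − 1] = ½[√133.5 − 1] = 5.28.
y₂ = 5.28 × 0.314 = 1.66 m.

y₂ = 1.66 m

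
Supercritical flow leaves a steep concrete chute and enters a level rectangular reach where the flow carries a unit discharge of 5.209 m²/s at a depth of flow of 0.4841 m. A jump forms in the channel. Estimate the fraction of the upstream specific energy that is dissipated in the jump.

V₁ = q/y₁ = 5.209/0.4841 = 10.76 m/s. Fr₁ = V₁/√(g·y₁) = 10.76/√(9.81×0.4841) = 4.938.
Bélanger equation: y₂/y₁ = ½[√(1 + 8Fr₁²) − 1] = ½[√196.04 − 1] = 6.501.
y₂ = 6.501 × 0.4841 = 3.147 m.
E₁ = y₁ + V₁²/2g = 6.385 m. ΔE = (y₂ − y₁)³/(4y₁y₂) = 3.099 m. ΔE/E₁ = 3.099/6.385 = 0.485.

ΔE/E₁ = 0.485 (48.5%)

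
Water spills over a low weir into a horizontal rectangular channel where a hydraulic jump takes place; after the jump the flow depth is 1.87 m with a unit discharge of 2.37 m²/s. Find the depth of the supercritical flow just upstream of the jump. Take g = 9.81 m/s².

y₁ = 0.284 m

V₂ = q/y₂ = 2.37/1.87 = 1.27 m/s; Fr₂ = V₂/√(g·y₂) = 0.296.
From the momentum equation (using Fr₂), y₁/y₂ = ½[√(1 + 8Fr₂²) − 1] = ½[√1.700 − 1] = 0.152.
y₁ = 0.152 × 1.87 = 0.284 m.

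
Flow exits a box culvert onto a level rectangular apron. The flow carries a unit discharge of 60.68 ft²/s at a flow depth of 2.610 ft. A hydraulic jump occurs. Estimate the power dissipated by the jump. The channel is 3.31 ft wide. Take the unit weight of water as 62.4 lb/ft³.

V₁ = q/y₁ = 60.68/2.610 = 23.25 ft/s. Fr₁ = V₁/√(g·y₁) = 23.25/√(32.2×2.610) = 2.536.
From the momentum equation for a rectangular channel, y₂/y₁ = ½[√(1 + 8Fr₁²) − 1] = ½[√52.452 − 1] = 3.121.
y₂ = 3.121 × 2.610 = 8.146 ft.
V₂ = q/y₂ = 60.68/8.146 = 7.449 ft/s. E₁ = y₁ + V₁²/2g = 11.00 ft; E₂ = y₂ + V₂²/2g = 9.008 ft. ΔE = E₁ − E₂ = 1.995 ft.
Q = q·b = 60.68 × 3.31 = 200.9 cfs. P = γ·Q·ΔE/550 = 62.4 × 200.9 × 1.995 / 550 = 45.47 hp.

P = 45.47 hp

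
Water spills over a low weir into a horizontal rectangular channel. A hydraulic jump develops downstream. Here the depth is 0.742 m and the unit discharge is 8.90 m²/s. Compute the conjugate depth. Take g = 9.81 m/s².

y₂ = 4.31 m

V₁ = q/y₁ = 8.90/0.742 = 12.0 m/s. Fr₁ = V₁/√(g·y₁) = 12.0/√(9.81×0.742) = 4.45.
By Bélanger, y₂/y₁ = ½[√(1 + 8Fr₁²) − 1] = ½[√159.1 − 1] = 5.81.
y₂ = 5.81 × 0.742 = 4.31 m.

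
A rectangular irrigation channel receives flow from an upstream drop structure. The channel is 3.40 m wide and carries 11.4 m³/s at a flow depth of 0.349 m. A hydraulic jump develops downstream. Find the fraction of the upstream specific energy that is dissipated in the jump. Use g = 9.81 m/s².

q = Q/b = 11.4/3.40 = 3.35 m²/s; V₁ = q/y₁ = 9.61 m/s. Fr₁ = V₁/√(g·y₁) = 5.19.
From the momentum equation for a rectangular channel, y₂/y₁ = ½[√(1 + 8Fr₁²) − 1] = ½[√216.7 − 1] = 6.86.
y₂ = 6.86 × 0.349 = 2.39 m.
E₁ = y₁ + V₁²/2g = 5.05 m. ΔE = (y₂ − y₁)³/(4y₁y₂) = 2.56 m. ΔE/E₁ = 2.56/5.05 = 0.506.

ΔE/E₁ = 0.506 (50.6%)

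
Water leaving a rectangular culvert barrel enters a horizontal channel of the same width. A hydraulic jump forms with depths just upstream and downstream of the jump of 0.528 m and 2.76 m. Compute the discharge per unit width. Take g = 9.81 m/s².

q = 4.85 m²/s

For a rectangular channel the momentum equation gives q² = ½·g·y₁·y₂·(y₁ + y₂) = ½×9.81×0.528×2.76×3.29 = 23.5.
q = √23.5 = 4.85 m²/s.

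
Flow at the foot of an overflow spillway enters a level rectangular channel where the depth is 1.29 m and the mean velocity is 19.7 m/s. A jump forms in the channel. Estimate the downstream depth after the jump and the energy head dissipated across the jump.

y₂ = 9.48 m; ΔE = 11.2 m

Fr₁ = V₁/√(g·y₁) = 19.7/√(9.81×1.29) = 5.54.
Conjugate-depth relation: y₂/y₁ = ½[√(1 + 8Fr₁²) − 1] = ½[√246.3 − 1] = 7.35.
y₂ = 7.35 × 1.29 = 9.48 m.
q = V₁·y₁ = 19.7 × 1.29 = 25.4 m²/s. V₂ = q/y₂ = 25.4/9.48 = 2.68 m/s. E₁ = y₁ + V₁²/2g = 21.1 m; E₂ = y₂ + V₂²/2g = 9.84 m. ΔE = E₁ − E₂ = 11.2 m.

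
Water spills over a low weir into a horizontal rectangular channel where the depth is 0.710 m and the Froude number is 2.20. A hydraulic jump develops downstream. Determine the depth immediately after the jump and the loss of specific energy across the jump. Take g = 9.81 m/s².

y₂ = 1.88 m; ΔE = 0.301 m

Fr₁ = 2.20 (given).
By Bélanger, y₂/y₁ = ½[√(1 + 8Fr₁²) − 1] = ½[√39.72 − 1] = 2.65.
y₂ = 2.65 × 0.710 = 1.88 m.
Head loss: ΔE = (y₂ − y₁)³/(4y₁y₂) = (1.88 − 0.710)³/(4×0.710×1.88) = 1.61/5.35 = 0.301 m.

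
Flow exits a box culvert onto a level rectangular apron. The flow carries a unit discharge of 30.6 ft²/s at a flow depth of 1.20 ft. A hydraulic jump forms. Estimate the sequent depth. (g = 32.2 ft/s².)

V₁ = q/y₁ = 30.6/1.20 = 25.5 ft/s. Fr₁ = V₁/√(g·y₁) = 25.5/√(32.2×1.20) = 4.10.
Bélanger equation: y₂/y₁ = ½[√(1 + 8Fr₁²) − 1] = ½[√135.6 − 1] = 5.32.
y₂ = 5.32 × 1.20 = 6.39 ft.

y₂ = 6.39 ft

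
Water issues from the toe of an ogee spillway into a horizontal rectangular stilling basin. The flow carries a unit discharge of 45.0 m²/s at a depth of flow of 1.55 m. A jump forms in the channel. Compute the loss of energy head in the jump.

ΔE = 28.5 m

V₁ = q/y₁ = 45.0/1.55 = 29.0 m/s. Fr₁ = V₁/√(g·y₁) = 29.0/√(9.81×1.55) = 7.45.
From the momentum equation for a rectangular channel, y₂/y₁ = ½[√(1 + 8Fr₁²) − 1] = ½[√444.5 − 1] = 10.0.
y₂ = 10.0 × 1.55 = 15.6 m.
V₂ = q/y₂ = 45.0/15.6 = 2.89 m/s. E₁ = y₁ + V₁²/2g = 44.5 m; E₂ = y₂ + V₂²/2g = 16.0 m. ΔE = E₁ − E₂ = 28.5 m.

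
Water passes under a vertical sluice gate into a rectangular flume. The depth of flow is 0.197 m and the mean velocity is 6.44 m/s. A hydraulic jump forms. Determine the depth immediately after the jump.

Fr₁ = V₁/√(g·y₁) = 6.44/√(9.81×0.197) = 4.63.
From the momentum equation for a rectangular channel, y₂/y₁ = ½[√(1 + 8Fr₁²) − 1] = ½[√172.7 − 1] = 6.07.
y₂ = 6.07 × 0.197 = 1.20 m.

y₂ = 1.20 m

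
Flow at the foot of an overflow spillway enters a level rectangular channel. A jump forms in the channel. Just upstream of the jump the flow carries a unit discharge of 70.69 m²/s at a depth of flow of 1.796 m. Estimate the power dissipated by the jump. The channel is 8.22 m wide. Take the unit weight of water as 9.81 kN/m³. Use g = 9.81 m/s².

P = 326830 kW

V₁ = q/y₁ = 70.69/1.796 = 39.36 m/s. Fr₁ = V₁/√(g·y₁) = 39.36/√(9.81×1.796) = 9.377.
By Bélanger, y₂/y₁ = ½[√(1 + 8Fr₁²) − 1] = ½[√704.43 − 1] = 12.77.
y₂ = 12.77 × 1.796 = 22.94 m.
Head loss: ΔE = (y₂ − y₁)³/(4y₁y₂) = (22.94 − 1.796)³/(4×1.796×22.94) = 9447/164.8 = 57.34 m.
Q = q·b = 70.69 × 8.22 = 581.1 m³/s. P = γ·Q·ΔE = 9.81 × 581.1 × 57.34 = 326830 kW.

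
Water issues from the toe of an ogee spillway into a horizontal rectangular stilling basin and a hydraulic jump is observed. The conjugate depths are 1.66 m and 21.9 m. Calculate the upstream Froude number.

Fr₁ = 9.68

For a rectangular channel the momentum equation gives q² = ½·g·y₁·y₂·(y₁ + y₂) = ½×9.81×1.66×21.9×23.6 = 4201.
q = √4201 = 64.8 m²/s.
V₁ = q/y₁ = 39.0 m/s; Fr₁ = V₁/√(g·y₁) = 9.68.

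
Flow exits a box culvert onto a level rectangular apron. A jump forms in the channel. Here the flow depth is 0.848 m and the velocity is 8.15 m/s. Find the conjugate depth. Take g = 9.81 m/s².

Fr₁ = V₁/√(g·y₁) = 8.15/√(9.81×0.848) = 2.83.
Sequent-depth ratio: y₂/y₁ = ½[√(1 + 8Fr₁²) − 1] = ½[√64.88 − 1] = 3.53.
y₂ = 3.53 × 0.848 = 2.99 m.

y₂ = 2.99 m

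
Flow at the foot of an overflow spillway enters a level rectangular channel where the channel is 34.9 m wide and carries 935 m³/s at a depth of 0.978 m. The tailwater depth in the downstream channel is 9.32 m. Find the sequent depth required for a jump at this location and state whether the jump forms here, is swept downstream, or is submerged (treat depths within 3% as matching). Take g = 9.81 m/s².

q = Q/b = 935/34.9 = 26.8 m²/s; V₁ = q/y₁ = 27.4 m/s. Fr₁ = V₁/√(g·y₁) = 8.84.
From the momentum equation for a rectangular channel, y₂/y₁ = ½[√(1 + 8Fr₁²) − 1] = ½[√626.7 − 1] = 12.0.
y₂ = 12.0 × 0.978 = 11.8 m.
Tailwater y_tw = 9.32 m: y_tw < y₂, so the jump is swept downstream.

y₂ = 11.8 m; the jump is swept downstream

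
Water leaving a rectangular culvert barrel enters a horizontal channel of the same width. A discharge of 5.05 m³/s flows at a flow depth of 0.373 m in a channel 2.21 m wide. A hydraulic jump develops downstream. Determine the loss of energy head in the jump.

q = Q/b = 5.05/2.21 = 2.29 m²/s; V₁ = q/y₁ = 6.13 m/s. Fr₁ = V₁/√(g·y₁) = 3.20.
By Bélanger, y₂/y₁ = ½[√(1 + 8Fr₁²) − 1] = ½[√83.05 − 1] = 4.06.
y₂ = 4.06 × 0.373 = 1.51 m.
V₂ = q/y₂ = 2.29/1.51 = 1.51 m/s. E₁ = y₁ + V₁²/2g = 2.29 m; E₂ = y₂ + V₂²/2g = 1.63 m. ΔE = E₁ − E₂ = 0.656 m.

ΔE = 0.656 m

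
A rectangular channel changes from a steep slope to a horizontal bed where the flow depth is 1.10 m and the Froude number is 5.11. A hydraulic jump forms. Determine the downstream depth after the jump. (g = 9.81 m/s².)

y₂ = 7.42 m

Fr₁ = 5.11 (given).
Sequent-depth ratio: y₂/y₁ = ½[√(1 + 8Fr₁²) − 1] = ½[√209.9 − 1] = 6.74.
y₂ = 6.74 × 1.10 = 7.42 m.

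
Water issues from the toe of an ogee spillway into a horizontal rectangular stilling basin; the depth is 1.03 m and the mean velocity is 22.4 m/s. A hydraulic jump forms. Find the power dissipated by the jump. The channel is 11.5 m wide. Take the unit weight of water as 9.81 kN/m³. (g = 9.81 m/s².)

P = 43095 kW

Fr₁ = V₁/√(g·y₁) = 22.4/√(9.81×1.03) = 7.05.
By Bélanger, y₂/y₁ = ½[√(1 + 8Fr₁²) − 1] = ½[√398.3 − 1] = 9.48.
y₂ = 9.48 × 1.03 = 9.76 m.
q = V₁·y₁ = 22.4 × 1.03 = 23.1 m²/s. V₂ = q/y₂ = 23.1/9.76 = 2.36 m/s. E₁ = y₁ + V₁²/2g = 26.6 m; E₂ = y₂ + V₂²/2g = 10.0 m. ΔE = E₁ − E₂ = 16.6 m.
Q = q·b = 23.1 × 11.5 = 265 m³/s. P = γ·Q·ΔE = 9.81 × 265 × 16.6 = 43095 kW.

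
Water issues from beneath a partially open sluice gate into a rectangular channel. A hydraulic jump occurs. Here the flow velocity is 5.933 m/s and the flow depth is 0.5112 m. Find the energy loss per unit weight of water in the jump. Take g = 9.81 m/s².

Fr₁ = V₁/√(g·y₁) = 5.933/√(9.81×0.5112) = 2.649.
By Bélanger, y₂/y₁ = ½[√(1 + 8Fr₁²) − 1] = ½[√57.154 − 1] = 3.280.
y₂ = 3.280 × 0.5112 = 1.677 m.
Head loss: ΔE = (y₂ − y₁)³/(4y₁y₂) = (1.677 − 0.5112)³/(4×0.5112×1.677) = 1.583/3.429 = 0.4618 m.

ΔE = 0.4618 m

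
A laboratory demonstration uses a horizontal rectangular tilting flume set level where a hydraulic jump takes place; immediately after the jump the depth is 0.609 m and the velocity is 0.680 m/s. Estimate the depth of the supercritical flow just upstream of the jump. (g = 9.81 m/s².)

y₁ = 0.0830 m

Fr₂ = V₂/√(g·y₂) = 0.680/√(9.81×0.609) = 0.278.
Applying the sequent-depth relation in reverse, y₁/y₂ = ½[√(1 + 8Fr₂²) − 1] = ½[√1.619 − 1] = 0.136.
y₁ = 0.136 × 0.609 = 0.0830 m.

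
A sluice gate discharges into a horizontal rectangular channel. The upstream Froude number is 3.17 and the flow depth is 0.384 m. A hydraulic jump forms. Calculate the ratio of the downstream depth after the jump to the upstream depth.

y₂/y₁ = 4.01

Fr₁ = 3.17 (given).
From the momentum equation for a rectangular channel, y₂/y₁ = ½[√(1 + 8Fr₁²) − 1] = ½[√81.39 − 1] = 4.01.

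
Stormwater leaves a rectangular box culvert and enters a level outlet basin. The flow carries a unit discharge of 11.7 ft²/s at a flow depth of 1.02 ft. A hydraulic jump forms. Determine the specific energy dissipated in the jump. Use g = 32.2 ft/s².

ΔE = 0.279 ft

V₁ = q/y₁ = 11.7/1.02 = 11.5 ft/s. Fr₁ = V₁/√(g·y₁) = 11.5/√(32.2×1.02) = 2.00.
From the momentum equation for a rectangular channel, y₂/y₁ = ½[√(1 + 8Fr₁²) − 1] = ½[√33.05 − 1] = 2.37.
y₂ = 2.37 × 1.02 = 2.42 ft.
Head loss: ΔE = (y₂ − y₁)³/(4y₁y₂) = (2.42 − 1.02)³/(4×1.02×2.42) = 2.76/9.88 = 0.279 ft.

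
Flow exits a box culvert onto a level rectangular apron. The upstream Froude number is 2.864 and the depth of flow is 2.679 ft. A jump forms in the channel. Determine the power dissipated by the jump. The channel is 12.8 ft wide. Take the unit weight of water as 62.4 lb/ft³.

Fr₁ = 2.864 (given).
By Bélanger, y₂/y₁ = ½[√(1 + 8Fr₁²) − 1] = ½[√66.620 − 1] = 3.581.
y₂ = 3.581 × 2.679 = 9.594 ft.
V₁ = Fr₁·√(g·y₁) = 2.864×√(32.2×2.679) = 26.60 ft/s; q = V₁·y₁ = 71.26 ft²/s. V₂ = q/y₂ = 71.26/9.594 = 7.428 ft/s. E₁ = y₁ + V₁²/2g = 13.67 ft; E₂ = y₂ + V₂²/2g = 10.45 ft. ΔE = E₁ − E₂ = 3.216 ft.
Q = q·b = 71.26 × 12.8 = 912.2 cfs. P = γ·Q·ΔE/550 = 62.4 × 912.2 × 3.216 / 550 = 332.8 hp.

P = 332.8 hp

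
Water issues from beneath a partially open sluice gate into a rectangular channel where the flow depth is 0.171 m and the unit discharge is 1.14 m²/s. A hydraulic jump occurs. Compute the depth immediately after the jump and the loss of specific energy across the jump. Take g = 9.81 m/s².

y₂ = 1.16 m; ΔE = 1.23 m

V₁ = q/y₁ = 1.14/0.171 = 6.67 m/s. Fr₁ = V₁/√(g·y₁) = 6.67/√(9.81×0.171) = 5.15.
Bélanger equation: y₂/y₁ = ½[√(1 + 8Fr₁²) − 1] = ½[√213.0 − 1] = 6.80.
y₂ = 6.80 × 0.171 = 1.16 m.
Head loss: ΔE = (y₂ − y₁)³/(4y₁y₂) = (1.16 − 0.171)³/(4×0.171×1.16) = 0.974/0.795 = 1.23 m.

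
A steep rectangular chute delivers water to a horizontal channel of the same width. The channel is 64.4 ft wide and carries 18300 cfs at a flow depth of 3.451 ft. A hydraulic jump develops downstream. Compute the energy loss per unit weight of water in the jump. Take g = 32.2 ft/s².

q = Q/b = 18300/64.4 = 284.2 ft²/s; V₁ = q/y₁ = 82.34 ft/s. Fr₁ = V₁/√(g·y₁) = 7.811.
Conjugate-depth relation: y₂/y₁ = ½[√(1 + 8Fr₁²) − 1] = ½[√489.12 − 1] = 10.56.
y₂ = 10.56 × 3.451 = 36.44 ft.
V₂ = q/y₂ = 284.2/36.44 = 7.799 ft/s. E₁ = y₁ + V₁²/2g = 108.7 ft; E₂ = y₂ + V₂²/2g = 37.38 ft. ΔE = E₁ − E₂ = 71.35 ft.

ΔE = 71.35 ft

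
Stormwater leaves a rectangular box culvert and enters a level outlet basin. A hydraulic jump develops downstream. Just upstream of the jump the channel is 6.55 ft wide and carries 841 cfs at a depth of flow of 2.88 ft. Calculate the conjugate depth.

q = Q/b = 841/6.55 = 128 ft²/s; V₁ = q/y₁ = 44.6 ft/s. Fr₁ = V₁/√(g·y₁) = 4.63.
Conjugate-depth relation: y₂/y₁ = ½[√(1 + 8Fr₁²) − 1] = ½[√172.5 − 1] = 6.07.
y₂ = 6.07 × 2.88 = 17.5 ft.

y₂ = 17.5 ft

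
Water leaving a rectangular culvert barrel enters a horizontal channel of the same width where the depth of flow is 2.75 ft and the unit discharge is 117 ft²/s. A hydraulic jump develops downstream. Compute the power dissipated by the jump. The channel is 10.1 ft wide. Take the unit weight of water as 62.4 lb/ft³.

P = 1849 hp

V₁ = q/y₁ = 117/2.75 = 42.5 ft/s. Fr₁ = V₁/√(g·y₁) = 42.5/√(32.2×2.75) = 4.52.
Bélanger equation: y₂/y₁ = ½[√(1 + 8Fr₁²) − 1] = ½[√164.5 − 1] = 5.91.
y₂ = 5.91 × 2.75 = 16.3 ft.
Head loss: ΔE = (y₂ − y₁)³/(4y₁y₂) = (16.3 − 2.75)³/(4×2.75×16.3) = 2467/179 = 13.8 ft.
Q = q·b = 117 × 10.1 = 1182 cfs. P = γ·Q·ΔE/550 = 62.4 × 1182 × 13.8 / 550 = 1849 hp.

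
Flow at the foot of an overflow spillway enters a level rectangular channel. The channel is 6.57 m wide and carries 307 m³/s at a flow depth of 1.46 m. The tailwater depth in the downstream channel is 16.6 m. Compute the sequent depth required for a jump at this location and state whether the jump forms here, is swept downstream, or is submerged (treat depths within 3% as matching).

y₂ = 16.7 m; the jump forms here

q = Q/b = 307/6.57 = 46.7 m²/s; V₁ = q/y₁ = 32.0 m/s. Fr₁ = V₁/√(g·y₁) = 8.46.
Sequent-depth ratio: y₂/y₁ = ½[√(1 + 8Fr₁²) − 1] = ½[√573.1 − 1] = 11.5.
y₂ = 11.5 × 1.46 = 16.7 m.
Tailwater y_tw = 16.6 m: y_tw ≈ y₂, so the jump forms here.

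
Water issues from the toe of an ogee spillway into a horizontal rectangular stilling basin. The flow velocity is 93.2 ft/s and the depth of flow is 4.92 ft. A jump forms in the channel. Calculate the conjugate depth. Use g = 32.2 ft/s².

y₂ = 49.1 ft

Fr₁ = V₁/√(g·y₁) = 93.2/√(32.2×4.92) = 7.40.
From the momentum equation for a rectangular channel, y₂/y₁ = ½[√(1 + 8Fr₁²) − 1] = ½[√439.6 − 1] = 9.98.
y₂ = 9.98 × 4.92 = 49.1 ft.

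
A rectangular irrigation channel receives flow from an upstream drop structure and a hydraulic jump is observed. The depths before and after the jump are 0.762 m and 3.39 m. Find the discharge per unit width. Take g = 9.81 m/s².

q = 7.25 m²/s

For a rectangular channel the momentum equation gives q² = ½·g·y₁·y₂·(y₁ + y₂) = ½×9.81×0.762×3.39×4.15 = 52.6.
q = √52.6 = 7.25 m²/s.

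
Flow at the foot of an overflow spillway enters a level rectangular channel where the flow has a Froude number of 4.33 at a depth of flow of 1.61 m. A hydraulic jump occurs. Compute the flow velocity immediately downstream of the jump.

V₂ = 3.05 m/s

Fr₁ = 4.33 (given).
Bélanger equation: y₂/y₁ = ½[√(1 + 8Fr₁²) − 1] = ½[√151.0 − 1] = 5.64.
y₂ = 5.64 × 1.61 = 9.09 m.
V₁ = Fr₁·√(g·y₁) = 4.33×√(9.81×1.61) = 17.2 m/s; q = V₁·y₁ = 27.7 m²/s.
V₂ = q/y₂ = 27.7/9.09 = 3.05 m/s.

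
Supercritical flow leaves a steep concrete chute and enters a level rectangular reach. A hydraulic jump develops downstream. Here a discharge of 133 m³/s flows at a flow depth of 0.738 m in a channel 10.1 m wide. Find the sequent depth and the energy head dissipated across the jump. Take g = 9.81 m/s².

y₂ = 6.56 m; ΔE = 10.2 m

q = Q/b = 133/10.1 = 13.2 m²/s; V₁ = q/y₁ = 17.8 m/s. Fr₁ = V₁/√(g·y₁) = 6.63.
By Bélanger, y₂/y₁ = ½[√(1 + 8Fr₁²) − 1] = ½[√352.8 − 1] = 8.89.
y₂ = 8.89 × 0.738 = 6.56 m.
Head loss: ΔE = (y₂ − y₁)³/(4y₁y₂) = (6.56 − 0.738)³/(4×0.738×6.56) = 198/19.4 = 10.2 m.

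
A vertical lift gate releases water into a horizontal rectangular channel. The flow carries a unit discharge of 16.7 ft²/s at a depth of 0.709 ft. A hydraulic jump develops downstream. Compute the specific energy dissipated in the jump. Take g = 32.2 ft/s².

ΔE = 4.52 ft

V₁ = q/y₁ = 16.7/0.709 = 23.6 ft/s. Fr₁ = V₁/√(g·y₁) = 23.6/√(32.2×0.709) = 4.93.
Bélanger equation: y₂/y₁ = ½[√(1 + 8Fr₁²) − 1] = ½[√195.4 − 1] = 6.49.
y₂ = 6.49 × 0.709 = 4.60 ft.
Head loss: ΔE = (y₂ − y₁)³/(4y₁y₂) = (4.60 − 0.709)³/(4×0.709×4.60) = 59.0/13.0 = 4.52 ft.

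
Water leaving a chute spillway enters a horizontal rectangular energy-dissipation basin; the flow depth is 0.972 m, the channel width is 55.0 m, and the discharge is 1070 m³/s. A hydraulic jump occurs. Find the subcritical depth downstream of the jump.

y₂ = 8.44 m

q = Q/b = 1070/55.0 = 19.5 m²/s; V₁ = q/y₁ = 20.0 m/s. Fr₁ = V₁/√(g·y₁) = 6.48.
Bélanger equation: y₂/y₁ = ½[√(1 + 8Fr₁²) − 1] = ½[√337.1 − 1] = 8.68.
y₂ = 8.68 × 0.972 = 8.44 m.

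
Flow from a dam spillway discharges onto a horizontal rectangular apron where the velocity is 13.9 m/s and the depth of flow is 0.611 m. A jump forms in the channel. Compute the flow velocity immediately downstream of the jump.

V₂ = 1.84 m/s

Fr₁ = V₁/√(g·y₁) = 13.9/√(9.81×0.611) = 5.68.
Sequent-depth ratio: y₂/y₁ = ½[√(1 + 8Fr₁²) − 1] = ½[√258.9 − 1] = 7.54.
y₂ = 7.54 × 0.611 = 4.61 m.
q = V₁·y₁ = 13.9 × 0.611 = 8.49 m²/s.
V₂ = q/y₂ = 8.49/4.61 = 1.84 m/s.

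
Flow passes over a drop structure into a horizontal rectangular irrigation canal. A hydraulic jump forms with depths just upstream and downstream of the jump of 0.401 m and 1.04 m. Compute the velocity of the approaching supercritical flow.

V₁ = 4.28 m/s

For a rectangular channel the momentum equation gives q² = ½·g·y₁·y₂·(y₁ + y₂) = ½×9.81×0.401×1.04×1.44 = 2.95.
q = √2.95 = 1.72 m²/s.
V₁ = q/y₁ = 1.72/0.401 = 4.28 m/s.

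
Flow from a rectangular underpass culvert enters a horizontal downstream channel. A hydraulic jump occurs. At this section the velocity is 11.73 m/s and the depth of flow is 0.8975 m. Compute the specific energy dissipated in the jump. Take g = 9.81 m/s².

ΔE = 3.053 m

Fr₁ = V₁/√(g·y₁) = 11.73/√(9.81×0.8975) = 3.953.
Conjugate-depth relation: y₂/y₁ = ½[√(1 + 8Fr₁²) − 1] = ½[√126.02 − 1] = 5.113.
y₂ = 5.113 × 0.8975 = 4.589 m.
q = V₁·y₁ = 11.73 × 0.8975 = 10.53 m²/s. V₂ = q/y₂ = 10.53/4.589 = 2.294 m/s. E₁ = y₁ + V₁²/2g = 7.910 m; E₂ = y₂ + V₂²/2g = 4.857 m. ΔE = E₁ − E₂ = 3.053 m.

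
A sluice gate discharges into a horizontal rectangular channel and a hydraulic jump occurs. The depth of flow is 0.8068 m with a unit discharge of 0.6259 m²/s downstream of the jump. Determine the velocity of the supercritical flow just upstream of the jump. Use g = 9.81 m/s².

V₁ = 5.785 m/s

V₂ = q/y₂ = 0.6259/0.8068 = 0.7758 m/s; Fr₂ = V₂/√(g·y₂) = 0.2758.
From the momentum equation (using Fr₂), y₁/y₂ = ½[√(1 + 8Fr₂²) − 1] = ½[√1.6083 − 1] = 0.1341.
y₁ = 0.1341 × 0.8068 = 0.1082 m.
V₁ = q/y₁ = 0.6259/0.1082 = 5.785 m/s.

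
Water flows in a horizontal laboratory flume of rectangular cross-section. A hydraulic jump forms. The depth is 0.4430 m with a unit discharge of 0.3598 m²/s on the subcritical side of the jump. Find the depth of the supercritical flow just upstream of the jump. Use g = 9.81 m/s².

y₁ = 0.1081 m

V₂ = q/y₂ = 0.3598/0.4430 = 0.8122 m/s; Fr₂ = V₂/√(g·y₂) = 0.3896.
From the momentum equation (using Fr₂), y₁/y₂ = ½[√(1 + 8Fr₂²) − 1] = ½[√2.2143 − 1] = 0.2440.
y₁ = 0.2440 × 0.4430 = 0.1081 m.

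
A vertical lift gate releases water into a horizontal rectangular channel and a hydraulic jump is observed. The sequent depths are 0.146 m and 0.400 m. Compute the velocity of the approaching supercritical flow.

For a rectangular channel the momentum equation gives q² = ½·g·y₁·y₂·(y₁ + y₂) = ½×9.81×0.146×0.400×0.546 = 0.156.
q = √0.156 = 0.395 m²/s.
V₁ = q/y₁ = 0.395/0.146 = 2.71 m/s.

V₁ = 2.71 m/s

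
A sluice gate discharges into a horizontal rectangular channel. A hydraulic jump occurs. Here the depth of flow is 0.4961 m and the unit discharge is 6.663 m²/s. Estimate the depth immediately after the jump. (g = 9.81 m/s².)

V₁ = q/y₁ = 6.663/0.4961 = 13.43 m/s. Fr₁ = V₁/√(g·y₁) = 13.43/√(9.81×0.4961) = 6.088.
Bélanger equation: y₂/y₁ = ½[√(1 + 8Fr₁²) − 1] = ½[√297.52 − 1] = 8.124.
y₂ = 8.124 × 0.4961 = 4.031 m.

y₂ = 4.031 m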